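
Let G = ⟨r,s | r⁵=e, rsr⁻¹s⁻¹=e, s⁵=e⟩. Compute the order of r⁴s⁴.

Compute successive powers until reaching e:
  (r⁴s⁴)¹ = r⁴s⁴, (r⁴s⁴)² = r³s³, (r⁴s⁴)³ = r²s², (r⁴s⁴)⁴ = rs, (r⁴s⁴)⁵ = e.
The smallest positive k with (r⁴s⁴)ᵏ = e is 5.

Answer: 5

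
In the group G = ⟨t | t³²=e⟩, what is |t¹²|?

Compute successive powers until reaching e:
  (t¹²)¹ = t¹², (t¹²)² = t²⁴, (t¹²)³ = t⁴, (t¹²)⁴ = t¹⁶, (t¹²)⁵ = t²⁸, (t¹²)⁶ = t⁸, (t¹²)⁷ = t²⁰, (t¹²)⁸ = e.
The smallest positive k with (t¹²)ᵏ = e is 8.

Answer: 8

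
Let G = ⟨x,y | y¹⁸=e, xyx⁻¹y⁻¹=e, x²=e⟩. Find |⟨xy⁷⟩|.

|⟨xy⁷⟩| equals the order of xy⁷. Compute successive powers until reaching e:
  (xy⁷)¹ = xy⁷, (xy⁷)² = y¹⁴, (xy⁷)³ = xy³, (xy⁷)⁴ = y¹⁰, (xy⁷)⁵ = xy¹⁷, (xy⁷)⁶ = y⁶, (xy⁷)⁷ = xy¹³, (xy⁷)⁸ = y², (xy⁷)⁹ = xy⁹, (xy⁷)¹⁰ = y¹⁶, (xy⁷)¹¹ = xy⁵, (xy⁷)¹² = y¹², (xy⁷)¹³ = xy, (xy⁷)¹⁴ = y⁸, (xy⁷)¹⁵ = xy¹⁵, (xy⁷)¹⁶ = y⁴, (xy⁷)¹⁷ = xy¹¹, (xy⁷)¹⁸ = e.
The smallest positive k with (xy⁷)ᵏ = e is 18, so |⟨xy⁷⟩| = 18.

Answer: 18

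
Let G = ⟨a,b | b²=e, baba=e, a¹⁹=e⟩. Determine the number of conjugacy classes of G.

The conjugacy classes (representative and size) are:
  [e] (size 1), [a¹⁸] (size 2), [a²] (size 2), [a¹⁶] (size 2), [a⁴] (size 2), [a¹⁴] (size 2), [a¹³] (size 2), [a¹²] (size 2), [a⁸] (size 2), [a⁹] (size 2), [b] (size 19).
Class equation: 1 + 2 + 2 + 2 + 2 + 2 + 2 + 2 + 2 + 2 + 19 = 38 = |G|. So G has 11 conjugacy classes.

Answer: 11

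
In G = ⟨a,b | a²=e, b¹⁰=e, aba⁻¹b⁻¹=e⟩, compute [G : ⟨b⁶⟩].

First find ord(b⁶) by computing successive powers:
  (b⁶)¹ = b⁶, (b⁶)² = b², (b⁶)³ = b⁸, (b⁶)⁴ = b⁴, (b⁶)⁵ = e.
So |⟨b⁶⟩| = ord(b⁶) = 5. With |G| = 20, by Lagrange [G : ⟨b⁶⟩] = 20/5 = 4.

Answer: 4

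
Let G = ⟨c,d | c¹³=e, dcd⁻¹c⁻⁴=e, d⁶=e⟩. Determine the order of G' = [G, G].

G' = [G, G] is generated by all commutators. The generator-pair commutators are: [c, d] = c¹⁰.
The subgroup they normally generate is {e, c, c², c³, c⁴, c⁵, c⁶, c⁷, c⁸, c⁹, c¹⁰, c¹¹, c¹²}, of order 13.
Check: |G/G'| = 78/13 = 6 is the order of the abelianisation.

Answer: 13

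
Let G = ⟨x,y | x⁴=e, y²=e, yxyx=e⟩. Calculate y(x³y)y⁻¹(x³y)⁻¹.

[y, (x³y)] = y·(x³y)·y⁻¹·(x³y)⁻¹.
  y · (x³y) = x
  x · y = xy
  (xy) · (x³y) = x²

Answer: x²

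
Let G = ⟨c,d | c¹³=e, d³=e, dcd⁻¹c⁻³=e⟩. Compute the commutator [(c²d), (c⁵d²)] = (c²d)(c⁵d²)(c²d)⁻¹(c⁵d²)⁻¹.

[(c²d), (c⁵d²)] = (c²d)·(c⁵d²)·(c²d)⁻¹·(c⁵d²)⁻¹.
  (c²d) · (c⁵d²) = c⁴
  (c⁴) · (c⁸d²) = c¹²d²
  (c¹²d²) · (c¹¹d) = c⁷

Answer: c⁷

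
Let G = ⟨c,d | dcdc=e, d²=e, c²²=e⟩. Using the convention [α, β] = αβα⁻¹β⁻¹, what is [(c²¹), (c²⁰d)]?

[(c²¹), (c²⁰d)] = (c²¹)·(c²⁰d)·(c²¹)⁻¹·(c²⁰d)⁻¹.
  (c²¹) · (c²⁰d) = c¹⁹d
  (c¹⁹d) · c = c¹⁸d
  (c¹⁸d) · (c²⁰d) = c²⁰

Answer: c²⁰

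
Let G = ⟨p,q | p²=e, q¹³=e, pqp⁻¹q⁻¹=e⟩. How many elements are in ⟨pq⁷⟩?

|⟨pq⁷⟩| equals the order of pq⁷. Compute successive powers until reaching e:
  (pq⁷)¹ = pq⁷, (pq⁷)² = q, (pq⁷)³ = pq⁸, (pq⁷)⁴ = q², (pq⁷)⁵ = pq⁹, (pq⁷)⁶ = q³, (pq⁷)⁷ = pq¹⁰, (pq⁷)⁸ = q⁴, (pq⁷)⁹ = pq¹¹, (pq⁷)¹⁰ = q⁵, (pq⁷)¹¹ = pq¹², (pq⁷)¹² = q⁶, (pq⁷)¹³ = p, (pq⁷)¹⁴ = q⁷, (pq⁷)¹⁵ = pq, (pq⁷)¹⁶ = q⁸, (pq⁷)¹⁷ = pq², (pq⁷)¹⁸ = q⁹, (pq⁷)¹⁹ = pq³, (pq⁷)²⁰ = q¹⁰, (pq⁷)²¹ = pq⁴, (pq⁷)²² = q¹¹, (pq⁷)²³ = pq⁵, (pq⁷)²⁴ = q¹², (pq⁷)²⁵ = pq⁶, (pq⁷)²⁶ = e.
The smallest positive k with (pq⁷)ᵏ = e is 26, so |⟨pq⁷⟩| = 26.

Answer: 26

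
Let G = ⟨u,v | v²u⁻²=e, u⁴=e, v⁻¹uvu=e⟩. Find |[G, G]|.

G' = [G, G] is generated by all commutators. The generator-pair commutators are: [u, v] = u².
The subgroup they normally generate is {e, u²}, of order 2.
Check: |G/G'| = 8/2 = 4 is the order of the abelianisation.

Answer: 2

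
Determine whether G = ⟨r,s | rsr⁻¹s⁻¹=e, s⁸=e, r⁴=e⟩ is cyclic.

|G| = 32, but the maximum element order in G is 8 < 32. No single element generates all of G, so G is not cyclic.

Answer: No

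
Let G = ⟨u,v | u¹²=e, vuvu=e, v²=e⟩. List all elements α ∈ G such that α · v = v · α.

⟨v⟩ ⊆ C_G(v) since powers of v commute with v; so |C_G(v)| ≥ |⟨v⟩| = 2.
By orbit–stabilizer, |C_G(v)| = |G| / |conj. class of v| = 24 / 6 = 4.
The 4 elements commuting with v are {e, u⁶, v, u⁶v}.

Answer: {e, u⁶, v, u⁶v}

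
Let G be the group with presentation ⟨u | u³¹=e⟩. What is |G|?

G is generated by a single element, so G is cyclic. The relator gives u³¹ = e and no smaller power is forced to be e, so the 31 powers {e, u, u², u³, u⁴, u⁵, u⁶, u⁷, u⁸, u⁹, u²², u²³, u²¹, u²⁰, u²⁴, u²⁵, u²⁶, u²⁷, u²⁸, u²⁹, u³⁰, u¹², u¹³, u¹¹, u¹⁰, u¹⁴, u¹⁵, u¹⁶, u¹⁷, u¹⁸, u¹⁹} are distinct. Hence |G| = 31.

Answer: 31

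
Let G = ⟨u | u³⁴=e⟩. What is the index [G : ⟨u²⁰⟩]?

First find ord(u²⁰) by computing successive powers:
  (u²⁰)¹ = u²⁰, (u²⁰)² = u⁶, (u²⁰)³ = u²⁶, (u²⁰)⁴ = u¹², (u²⁰)⁵ = u³², (u²⁰)⁶ = u¹⁸, (u²⁰)⁷ = u⁴, (u²⁰)⁸ = u²⁴, (u²⁰)⁹ = u¹⁰, (u²⁰)¹⁰ = u³⁰, (u²⁰)¹¹ = u¹⁶, (u²⁰)¹² = u², (u²⁰)¹³ = u²², (u²⁰)¹⁴ = u⁸, (u²⁰)¹⁵ = u²⁸, (u²⁰)¹⁶ = u¹⁴, (u²⁰)¹⁷ = e.
So |⟨u²⁰⟩| = ord(u²⁰) = 17. With |G| = 34, by Lagrange [G : ⟨u²⁰⟩] = 34/17 = 2.

Answer: 2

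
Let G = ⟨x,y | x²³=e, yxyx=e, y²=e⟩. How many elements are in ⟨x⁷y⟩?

|⟨x⁷y⟩| equals the order of x⁷y. Compute successive powers until reaching e:
  (x⁷y)¹ = x⁷y, (x⁷y)² = e.
The smallest positive k with (x⁷y)ᵏ = e is 2, so |⟨x⁷y⟩| = 2.

Answer: 2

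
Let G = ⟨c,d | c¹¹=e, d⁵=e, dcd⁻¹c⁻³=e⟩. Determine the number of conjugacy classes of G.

The conjugacy classes (representative and size) are:
  [e] (size 1), [c³] (size 5), [c⁶] (size 5), [c⁷d] (size 11), [c⁹d²] (size 11), [c⁷d³] (size 11), [c⁷d⁴] (size 11).
Class equation: 1 + 5 + 5 + 11 + 11 + 11 + 11 = 55 = |G|. So G has 7 conjugacy classes.

Answer: 7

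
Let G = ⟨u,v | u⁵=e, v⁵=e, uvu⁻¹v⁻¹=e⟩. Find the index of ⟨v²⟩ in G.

First find ord(v²) by computing successive powers:
  (v²)¹ = v², (v²)² = v⁴, (v²)³ = v, (v²)⁴ = v³, (v²)⁵ = e.
So |⟨v²⟩| = ord(v²) = 5. With |G| = 25, by Lagrange [G : ⟨v²⟩] = 25/5 = 5.

Answer: 5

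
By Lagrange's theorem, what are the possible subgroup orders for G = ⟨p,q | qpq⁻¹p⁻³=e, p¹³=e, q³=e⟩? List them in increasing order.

|G| = 39 = 3 · 13. By Lagrange's theorem the order of any subgroup divides 39; the divisors of 39 are 1, 3, 13, 39.

Answer: 1, 3, 13, 39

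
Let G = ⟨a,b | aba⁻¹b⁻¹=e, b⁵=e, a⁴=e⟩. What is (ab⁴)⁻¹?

The order of (ab⁴) is 20 (smallest k with (ab⁴)ᵏ = e), so (ab⁴)⁻¹ = (ab⁴)¹⁹ = a³b.
Check: (ab⁴) · (a³b) → (ab⁴) · a³ = b⁴;   (b⁴) · b = e, giving e as required.

Answer: a³b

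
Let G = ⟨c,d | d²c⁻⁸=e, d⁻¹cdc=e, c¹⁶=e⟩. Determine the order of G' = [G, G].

G' = [G, G] is generated by all commutators. The generator-pair commutators are: [c, d] = c².
The subgroup they normally generate is {e, c², c⁴, c⁶, c⁸, c¹⁰, c¹², c¹⁴}, of order 8.
Check: |G/G'| = 32/8 = 4 is the order of the abelianisation.

Answer: 8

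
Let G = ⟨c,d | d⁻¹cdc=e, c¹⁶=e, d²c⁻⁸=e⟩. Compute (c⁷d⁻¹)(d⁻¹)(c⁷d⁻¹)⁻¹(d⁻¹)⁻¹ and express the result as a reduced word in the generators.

[(c⁷d⁻¹), (d⁻¹)] = (c⁷d⁻¹)·(d⁻¹)·(c⁷d⁻¹)⁻¹·(d⁻¹)⁻¹.
  (c⁷d⁻¹) · (d⁻¹) = c¹⁵
  (c¹⁵) · (c⁷d) = c⁶d
  (c⁶d) · d = c¹⁴

Answer: c¹⁴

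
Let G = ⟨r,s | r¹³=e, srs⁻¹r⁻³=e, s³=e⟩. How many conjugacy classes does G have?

The conjugacy classes (representative and size) are:
  [e] (size 1), [r] (size 3), [r⁵] (size 3), [r¹⁰] (size 3), [r⁸] (size 3), [r¹⁰s] (size 13), [r⁷s²] (size 13).
Class equation: 1 + 3 + 3 + 3 + 3 + 13 + 13 = 39 = |G|. So G has 7 conjugacy classes.

Answer: 7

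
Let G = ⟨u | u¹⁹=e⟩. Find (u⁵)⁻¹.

The order of (u⁵) is 19 (smallest k with (u⁵)ᵏ = e), so (u⁵)⁻¹ = (u⁵)¹⁸ = u¹⁴.
Check: (u⁵) · (u¹⁴) → (u⁵) · u¹⁴ = e, giving e as required.

Answer: u¹⁴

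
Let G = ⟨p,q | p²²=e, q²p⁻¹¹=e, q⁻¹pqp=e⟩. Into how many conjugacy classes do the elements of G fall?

The conjugacy classes (representative and size) are:
  [e] (size 1), [p²¹] (size 2), [p²] (size 2), [p³] (size 2), [p¹⁸] (size 2), [p¹⁷] (size 2), [p⁶] (size 2), [p⁷] (size 2), [p⁸] (size 2), [p¹³] (size 2), [p¹²] (size 2), [p¹¹] (size 1), [p¹⁰q] (size 11), [p⁷q] (size 11).
Class equation: 1 + 2 + 2 + 2 + 2 + 2 + 2 + 2 + 2 + 2 + 2 + 1 + 11 + 11 = 44 = |G|. So G has 14 conjugacy classes.

Answer: 14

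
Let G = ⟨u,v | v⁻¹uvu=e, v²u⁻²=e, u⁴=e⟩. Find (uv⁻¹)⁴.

Compute successive powers of (uv⁻¹), reducing at each step:
  (uv⁻¹)²: (uv⁻¹) · u = v⁻¹;   (v⁻¹) · v⁻¹ = u²
  (uv⁻¹)³: (u²) · u = u³;   (u³) · v⁻¹ = uv
  (uv⁻¹)⁴: (uv) · u = v;   v · v⁻¹ = e

Answer: e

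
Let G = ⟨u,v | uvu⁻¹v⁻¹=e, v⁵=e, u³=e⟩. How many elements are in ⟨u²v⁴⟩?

|⟨u²v⁴⟩| equals the order of u²v⁴. Compute successive powers until reaching e:
  (u²v⁴)¹ = u²v⁴, (u²v⁴)² = uv³, (u²v⁴)³ = v², (u²v⁴)⁴ = u²v, (u²v⁴)⁵ = u, (u²v⁴)⁶ = v⁴, (u²v⁴)⁷ = u²v³, (u²v⁴)⁸ = uv², (u²v⁴)⁹ = v, (u²v⁴)¹⁰ = u², (u²v⁴)¹¹ = uv⁴, (u²v⁴)¹² = v³, (u²v⁴)¹³ = u²v², (u²v⁴)¹⁴ = uv, (u²v⁴)¹⁵ = e.
The smallest positive k with (u²v⁴)ᵏ = e is 15, so |⟨u²v⁴⟩| = 15.

Answer: 15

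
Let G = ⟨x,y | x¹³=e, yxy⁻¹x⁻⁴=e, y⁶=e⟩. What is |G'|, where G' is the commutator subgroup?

G' = [G, G] is generated by all commutators. The generator-pair commutators are: [x, y] = x¹⁰.
The subgroup they normally generate is {e, x, x², x³, x⁴, x⁵, x⁶, x⁷, x⁸, x⁹, x¹⁰, x¹¹, x¹²}, of order 13.
Check: |G/G'| = 78/13 = 6 is the order of the abelianisation.

Answer: 13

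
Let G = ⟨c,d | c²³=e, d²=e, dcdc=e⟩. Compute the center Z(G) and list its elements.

An element z ∈ Z(G) iff z commutes with every generator.
For example e is central: e·c = c = c·e; e·d = d = d·e.
Whereas c ∉ Z(G) since c·d = cd ≠ c²²d = d·c.
Checking each of the 46 elements this way gives Z(G) = {e}, of order 1.

Answer: {e}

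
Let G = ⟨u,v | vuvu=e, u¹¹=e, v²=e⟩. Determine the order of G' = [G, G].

G' = [G, G] is generated by all commutators. The generator-pair commutators are: [u, v] = u².
The subgroup they normally generate is {e, u, u², u³, u⁴, u⁵, u⁶, u⁷, u⁸, u⁹, u¹⁰}, of order 11.
Check: |G/G'| = 22/11 = 2 is the order of the abelianisation.

Answer: 11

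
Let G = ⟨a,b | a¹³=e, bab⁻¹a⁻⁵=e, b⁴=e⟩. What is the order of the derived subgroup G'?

G' = [G, G] is generated by all commutators. The generator-pair commutators are: [a, b] = a⁹.
The subgroup they normally generate is {e, a, a², a³, a⁴, a⁵, a⁶, a⁷, a⁸, a⁹, a¹⁰, a¹¹, a¹²}, of order 13.
Check: |G/G'| = 52/13 = 4 is the order of the abelianisation.

Answer: 13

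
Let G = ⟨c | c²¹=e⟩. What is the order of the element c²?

Compute successive powers until reaching e:
  (c²)¹ = c², (c²)² = c⁴, (c²)³ = c⁶, (c²)⁴ = c⁸, (c²)⁵ = c¹⁰, (c²)⁶ = c¹², (c²)⁷ = c¹⁴, (c²)⁸ = c¹⁶, (c²)⁹ = c¹⁸, (c²)¹⁰ = c²⁰, (c²)¹¹ = c, (c²)¹² = c³, (c²)¹³ = c⁵, (c²)¹⁴ = c⁷, (c²)¹⁵ = c⁹, (c²)¹⁶ = c¹¹, (c²)¹⁷ = c¹³, (c²)¹⁸ = c¹⁵, (c²)¹⁹ = c¹⁷, (c²)²⁰ = c¹⁹, (c²)²¹ = e.
The smallest positive k with (c²)ᵏ = e is 21.

Answer: 21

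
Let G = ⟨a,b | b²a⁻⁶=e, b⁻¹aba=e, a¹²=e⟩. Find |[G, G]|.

G' = [G, G] is generated by all commutators. The generator-pair commutators are: [a, b] = a².
The subgroup they normally generate is {e, a², a⁴, a⁶, a⁸, a¹⁰}, of order 6.
Check: |G/G'| = 24/6 = 4 is the order of the abelianisation.

Answer: 6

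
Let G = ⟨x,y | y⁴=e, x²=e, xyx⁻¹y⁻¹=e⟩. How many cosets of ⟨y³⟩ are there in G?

First find ord(y³) by computing successive powers:
  (y³)¹ = y³, (y³)² = y², (y³)³ = y, (y³)⁴ = e.
So |⟨y³⟩| = ord(y³) = 4. With |G| = 8, by Lagrange [G : ⟨y³⟩] = 8/4 = 2.

Answer: 2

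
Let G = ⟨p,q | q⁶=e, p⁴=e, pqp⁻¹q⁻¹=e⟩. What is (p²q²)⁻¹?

The order of (p²q²) is 6 (smallest k with (p²q²)ᵏ = e), so (p²q²)⁻¹ = (p²q²)⁵ = p²q⁴.
Check: (p²q²) · (p²q⁴) → (p²q²) · p² = q²;   (q²) · q⁴ = e, giving e as required.

Answer: p²q⁴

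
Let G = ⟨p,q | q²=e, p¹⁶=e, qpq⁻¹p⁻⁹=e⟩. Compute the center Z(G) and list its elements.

An element z ∈ Z(G) iff z commutes with every generator.
For example p² is central: (p²)·p = p³ = p·(p²); (p²)·q = p²q = q·(p²).
Whereas p ∉ Z(G) since p·q = pq ≠ p⁹q = q·p.
Checking each of the 32 elements this way gives Z(G) = {e, p², p⁴, p⁶, p⁸, p¹⁰, p¹², p¹⁴}, of order 8.

Answer: {e, p², p⁴, p⁶, p⁸, p¹⁰, p¹², p¹⁴}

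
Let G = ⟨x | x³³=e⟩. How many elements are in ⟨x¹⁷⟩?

|⟨x¹⁷⟩| equals the order of x¹⁷. Compute successive powers until reaching e:
  (x¹⁷)¹ = x¹⁷, (x¹⁷)² = x, (x¹⁷)³ = x¹⁸, (x¹⁷)⁴ = x², (x¹⁷)⁵ = x¹⁹, (x¹⁷)⁶ = x³, (x¹⁷)⁷ = x²⁰, (x¹⁷)⁸ = x⁴, (x¹⁷)⁹ = x²¹, (x¹⁷)¹⁰ = x⁵, (x¹⁷)¹¹ = x²², (x¹⁷)¹² = x⁶, (x¹⁷)¹³ = x²³, (x¹⁷)¹⁴ = x⁷, (x¹⁷)¹⁵ = x²⁴, (x¹⁷)¹⁶ = x⁸, (x¹⁷)¹⁷ = x²⁵, (x¹⁷)¹⁸ = x⁹, (x¹⁷)¹⁹ = x²⁶, (x¹⁷)²⁰ = x¹⁰, (x¹⁷)²¹ = x²⁷, (x¹⁷)²² = x¹¹, (x¹⁷)²³ = x²⁸, (x¹⁷)²⁴ = x¹², (x¹⁷)²⁵ = x²⁹, (x¹⁷)²⁶ = x¹³, (x¹⁷)²⁷ = x³⁰, (x¹⁷)²⁸ = x¹⁴, (x¹⁷)²⁹ = x³¹, (x¹⁷)³⁰ = x¹⁵, (x¹⁷)³¹ = x³², (x¹⁷)³² = x¹⁶, (x¹⁷)³³ = e.
The smallest positive k with (x¹⁷)ᵏ = e is 33, so |⟨x¹⁷⟩| = 33.

Answer: 33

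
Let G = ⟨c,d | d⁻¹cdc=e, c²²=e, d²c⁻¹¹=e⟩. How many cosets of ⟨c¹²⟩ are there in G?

First find ord(c¹²) by computing successive powers:
  (c¹²)¹ = c¹², (c¹²)² = c², (c¹²)³ = c¹⁴, (c¹²)⁴ = c⁴, (c¹²)⁵ = c¹⁶, (c¹²)⁶ = c⁶, (c¹²)⁷ = c¹⁸, (c¹²)⁸ = c⁸, (c¹²)⁹ = c²⁰, (c¹²)¹⁰ = c¹⁰, (c¹²)¹¹ = e.
So |⟨c¹²⟩| = ord(c¹²) = 11. With |G| = 44, by Lagrange [G : ⟨c¹²⟩] = 44/11 = 4.

Answer: 4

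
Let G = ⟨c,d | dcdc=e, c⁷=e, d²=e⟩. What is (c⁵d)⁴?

Compute successive powers of (c⁵d), reducing at each step:
  (c⁵d)²: (c⁵d) · c⁵ = d;   d · d = e
  (c⁵d)³: e · c⁵ = c⁵;   (c⁵) · d = c⁵d
  (c⁵d)⁴: (c⁵d) · c⁵ = d;   d · d = e

Answer: e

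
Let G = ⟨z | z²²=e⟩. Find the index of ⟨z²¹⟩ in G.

First find ord(z²¹) by computing successive powers:
  (z²¹)¹ = z²¹, (z²¹)² = z²⁰, (z²¹)³ = z¹⁹, (z²¹)⁴ = z¹⁸, (z²¹)⁵ = z¹⁷, (z²¹)⁶ = z¹⁶, (z²¹)⁷ = z¹⁵, (z²¹)⁸ = z¹⁴, (z²¹)⁹ = z¹³, (z²¹)¹⁰ = z¹², (z²¹)¹¹ = z¹¹, (z²¹)¹² = z¹⁰, (z²¹)¹³ = z⁹, (z²¹)¹⁴ = z⁸, (z²¹)¹⁵ = z⁷, (z²¹)¹⁶ = z⁶, (z²¹)¹⁷ = z⁵, (z²¹)¹⁸ = z⁴, (z²¹)¹⁹ = z³, (z²¹)²⁰ = z², (z²¹)²¹ = z, (z²¹)²² = e.
So |⟨z²¹⟩| = ord(z²¹) = 22. With |G| = 22, by Lagrange [G : ⟨z²¹⟩] = 22/22 = 1.

Answer: 1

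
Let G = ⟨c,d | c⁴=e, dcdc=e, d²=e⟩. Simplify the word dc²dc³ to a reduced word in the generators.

Multiply left to right, reducing at each step:
  d · c² = c²d
  (c²d) · d = c²
  (c²) · c³ = c

Answer: c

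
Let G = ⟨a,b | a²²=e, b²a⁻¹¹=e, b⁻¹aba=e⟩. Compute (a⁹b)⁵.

Compute successive powers of (a⁹b), reducing at each step:
  (a⁹b)²: (a⁹b) · a⁹ = b;   b · b = a¹¹
  (a⁹b)³: (a¹¹) · a⁹ = a²⁰;   (a²⁰) · b = a⁹b⁻¹
  (a⁹b)⁴: (a⁹b⁻¹) · a⁹ = b⁻¹;   (b⁻¹) · b = e
  (a⁹b)⁵: e · a⁹ = a⁹;   (a⁹) · b = a⁹b

Answer: a⁹b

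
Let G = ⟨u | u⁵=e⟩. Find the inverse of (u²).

The order of (u²) is 5 (smallest k with (u²)ᵏ = e), so (u²)⁻¹ = (u²)⁴ = u³.
Check: (u²) · (u³) → (u²) · u³ = e, giving e as required.

Answer: u³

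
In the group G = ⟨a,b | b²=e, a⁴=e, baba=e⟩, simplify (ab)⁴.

Compute successive powers of (ab), reducing at each step:
  (ab)²: (ab) · a = b;   b · b = e
  (ab)³: e · a = a;   a · b = ab
  (ab)⁴: (ab) · a = b;   b · b = e

Answer: e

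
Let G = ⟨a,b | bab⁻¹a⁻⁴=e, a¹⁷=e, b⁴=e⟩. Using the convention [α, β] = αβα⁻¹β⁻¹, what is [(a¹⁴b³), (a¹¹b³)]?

[(a¹⁴b³), (a¹¹b³)] = (a¹⁴b³)·(a¹¹b³)·(a¹⁴b³)⁻¹·(a¹¹b³)⁻¹.
  (a¹⁴b³) · (a¹¹b³) = a⁴b²
  (a⁴b²) · (a¹²b) = a⁹b³
  (a⁹b³) · (a⁷b) = a¹⁵

Answer: a¹⁵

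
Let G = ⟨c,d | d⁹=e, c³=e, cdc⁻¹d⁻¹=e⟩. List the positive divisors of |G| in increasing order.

|G| = 27 = 3³. By Lagrange's theorem the order of any subgroup divides 27; the divisors of 27 are 1, 3, 9, 27.

Answer: 1, 3, 9, 27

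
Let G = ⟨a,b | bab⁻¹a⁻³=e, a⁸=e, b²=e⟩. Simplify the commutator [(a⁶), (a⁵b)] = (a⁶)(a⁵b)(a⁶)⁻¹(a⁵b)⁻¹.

[(a⁶), (a⁵b)] = (a⁶)·(a⁵b)·(a⁶)⁻¹·(a⁵b)⁻¹.
  (a⁶) · (a⁵b) = a³b
  (a³b) · (a²) = ab
  (ab) · (ab) = a⁴

Answer: a⁴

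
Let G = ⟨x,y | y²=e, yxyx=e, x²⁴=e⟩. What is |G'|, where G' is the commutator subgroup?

G' = [G, G] is generated by all commutators. The generator-pair commutators are: [x, y] = x².
The subgroup they normally generate is {e, x², x⁴, x⁶, x⁸, x¹⁰, x¹², x¹⁴, x¹⁶, x¹⁸, x²⁰, x²²}, of order 12.
Check: |G/G'| = 48/12 = 4 is the order of the abelianisation.

Answer: 12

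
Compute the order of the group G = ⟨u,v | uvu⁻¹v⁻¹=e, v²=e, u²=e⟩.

Enumerate words in the generators, reducing via the relations: the distinct elements are
  {e, u, v, uv}.
No further products give new elements, so |G| = 4.

Answer: 4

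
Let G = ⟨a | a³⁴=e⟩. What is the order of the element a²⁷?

Compute successive powers until reaching e:
  (a²⁷)¹ = a²⁷, (a²⁷)² = a²⁰, (a²⁷)³ = a¹³, (a²⁷)⁴ = a⁶, (a²⁷)⁵ = a³³, (a²⁷)⁶ = a²⁶, (a²⁷)⁷ = a¹⁹, (a²⁷)⁸ = a¹², (a²⁷)⁹ = a⁵, (a²⁷)¹⁰ = a³², (a²⁷)¹¹ = a²⁵, (a²⁷)¹² = a¹⁸, (a²⁷)¹³ = a¹¹, (a²⁷)¹⁴ = a⁴, (a²⁷)¹⁵ = a³¹, (a²⁷)¹⁶ = a²⁴, (a²⁷)¹⁷ = a¹⁷, (a²⁷)¹⁸ = a¹⁰, (a²⁷)¹⁹ = a³, (a²⁷)²⁰ = a³⁰, (a²⁷)²¹ = a²³, (a²⁷)²² = a¹⁶, (a²⁷)²³ = a⁹, (a²⁷)²⁴ = a², (a²⁷)²⁵ = a²⁹, (a²⁷)²⁶ = a²², (a²⁷)²⁷ = a¹⁵, (a²⁷)²⁸ = a⁸, (a²⁷)²⁹ = a, (a²⁷)³⁰ = a²⁸, (a²⁷)³¹ = a²¹, (a²⁷)³² = a¹⁴, (a²⁷)³³ = a⁷, (a²⁷)³⁴ = e.
The smallest positive k with (a²⁷)ᵏ = e is 34.

Answer: 34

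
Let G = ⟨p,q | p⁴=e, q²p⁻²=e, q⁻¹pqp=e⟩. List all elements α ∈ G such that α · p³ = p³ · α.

⟨p³⟩ ⊆ C_G(p³) since powers of p³ commute with p³; so |C_G(p³)| ≥ |⟨p³⟩| = 4.
By orbit–stabilizer, |C_G(p³)| = |G| / |conj. class of p³| = 8 / 2 = 4.
The 4 elements commuting with p³ are {e, p, p², p³}.

Answer: {e, p, p², p³}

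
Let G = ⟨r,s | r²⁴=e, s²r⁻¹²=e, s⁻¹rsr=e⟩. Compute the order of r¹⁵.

Compute successive powers until reaching e:
  (r¹⁵)¹ = r¹⁵, (r¹⁵)² = r⁶, (r¹⁵)³ = r²¹, (r¹⁵)⁴ = r¹², (r¹⁵)⁵ = r³, (r¹⁵)⁶ = r¹⁸, (r¹⁵)⁷ = r⁹, (r¹⁵)⁸ = e.
The smallest positive k with (r¹⁵)ᵏ = e is 8.

Answer: 8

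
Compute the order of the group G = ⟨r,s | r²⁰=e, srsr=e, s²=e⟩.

Enumerate words in the generators, reducing via the relations: the distinct elements are
  {e, r, s, rs, r², r³, r⁴, r⁵, r⁶, r⁷, r⁸, r⁹, r²s, r³s, r¹², r¹³, r¹¹, r¹⁰, r¹⁴, r¹⁵, r¹⁶, r¹⁷, r¹⁸, r¹⁹, r⁴s, r⁵s, r⁶s, r⁷s, r⁸s, r⁹s, r¹²s, r¹³s, r¹¹s, r¹⁰s, r¹⁴s, r¹⁵s, r¹⁶s, r¹⁷s, r¹⁸s, r¹⁹s}.
No further products give new elements, so |G| = 40.

Answer: 40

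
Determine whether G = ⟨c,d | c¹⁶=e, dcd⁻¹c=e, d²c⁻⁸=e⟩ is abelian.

c·d = cd but d·c = c⁷d⁻¹, so c·d ≠ d·c and G is not abelian.

Answer: No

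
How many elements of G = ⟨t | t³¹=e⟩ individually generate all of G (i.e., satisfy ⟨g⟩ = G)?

G is cyclic of order 31. An element generates G iff its order is 31, and a cyclic group of order 31 has exactly φ(31) = 30 such elements.

Answer: 30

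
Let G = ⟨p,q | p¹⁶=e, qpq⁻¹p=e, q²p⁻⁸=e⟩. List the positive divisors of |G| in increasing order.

|G| = 32 = 2⁵. By Lagrange's theorem the order of any subgroup divides 32; the divisors of 32 are 1, 2, 4, 8, 16, 32.

Answer: 1, 2, 4, 8, 16, 32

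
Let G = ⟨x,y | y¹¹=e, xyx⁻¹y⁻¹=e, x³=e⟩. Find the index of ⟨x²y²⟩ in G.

First find ord(x²y²) by computing successive powers:
  (x²y²)¹ = x²y², (x²y²)² = xy⁴, (x²y²)³ = y⁶, (x²y²)⁴ = x²y⁸, (x²y²)⁵ = xy¹⁰, (x²y²)⁶ = y, (x²y²)⁷ = x²y³, (x²y²)⁸ = xy⁵, (x²y²)⁹ = y⁷, (x²y²)¹⁰ = x²y⁹, (x²y²)¹¹ = x, (x²y²)¹² = y², (x²y²)¹³ = x²y⁴, (x²y²)¹⁴ = xy⁶, (x²y²)¹⁵ = y⁸, (x²y²)¹⁶ = x²y¹⁰, (x²y²)¹⁷ = xy, (x²y²)¹⁸ = y³, (x²y²)¹⁹ = x²y⁵, (x²y²)²⁰ = xy⁷, (x²y²)²¹ = y⁹, (x²y²)²² = x², (x²y²)²³ = xy², (x²y²)²⁴ = y⁴, (x²y²)²⁵ = x²y⁶, (x²y²)²⁶ = xy⁸, (x²y²)²⁷ = y¹⁰, (x²y²)²⁸ = x²y, (x²y²)²⁹ = xy³, (x²y²)³⁰ = y⁵, (x²y²)³¹ = x²y⁷, (x²y²)³² = xy⁹, (x²y²)³³ = e.
So |⟨x²y²⟩| = ord(x²y²) = 33. With |G| = 33, by Lagrange [G : ⟨x²y²⟩] = 33/33 = 1.

Answer: 1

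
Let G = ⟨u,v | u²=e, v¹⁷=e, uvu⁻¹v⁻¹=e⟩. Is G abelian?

Each pair of generators commutes: u·v = uv = v·u. Since the generators pairwise commute, every element of G commutes with every other, so G is abelian.

Answer: Yes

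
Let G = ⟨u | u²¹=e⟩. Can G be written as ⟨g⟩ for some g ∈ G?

|G| = 21. The element u has order 21 (its powers give 21 distinct elements), so ⟨u⟩ = G and G is cyclic.

Answer: Yes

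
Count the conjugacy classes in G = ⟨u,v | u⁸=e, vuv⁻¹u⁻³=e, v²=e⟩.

The conjugacy classes (representative and size) are:
  [e] (size 1), [u³] (size 2), [u²] (size 2), [u⁴] (size 1), [u⁵] (size 2), [u⁴v] (size 4), [uv] (size 4).
Class equation: 1 + 2 + 2 + 1 + 2 + 4 + 4 = 16 = |G|. So G has 7 conjugacy classes.

Answer: 7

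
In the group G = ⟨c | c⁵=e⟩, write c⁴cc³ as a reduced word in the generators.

Multiply left to right, reducing at each step:
  (c⁴) · c = e
  e · c³ = c³

Answer: c³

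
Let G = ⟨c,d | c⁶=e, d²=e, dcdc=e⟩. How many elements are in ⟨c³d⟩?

|⟨c³d⟩| equals the order of c³d. Compute successive powers until reaching e:
  (c³d)¹ = c³d, (c³d)² = e.
The smallest positive k with (c³d)ᵏ = e is 2, so |⟨c³d⟩| = 2.

Answer: 2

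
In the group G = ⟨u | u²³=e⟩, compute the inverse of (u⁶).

The order of (u⁶) is 23 (smallest k with (u⁶)ᵏ = e), so (u⁶)⁻¹ = (u⁶)²² = u¹⁷.
Check: (u⁶) · (u¹⁷) → (u⁶) · u¹⁷ = e, giving e as required.

Answer: u¹⁷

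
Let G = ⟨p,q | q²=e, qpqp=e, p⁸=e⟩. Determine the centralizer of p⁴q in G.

⟨p⁴q⟩ ⊆ C_G(p⁴q) since powers of p⁴q commute with p⁴q; so |C_G(p⁴q)| ≥ |⟨p⁴q⟩| = 2.
By orbit–stabilizer, |C_G(p⁴q)| = |G| / |conj. class of p⁴q| = 16 / 4 = 4.
The 4 elements commuting with p⁴q are {e, p⁴, q, p⁴q}.

Answer: {e, p⁴, q, p⁴q}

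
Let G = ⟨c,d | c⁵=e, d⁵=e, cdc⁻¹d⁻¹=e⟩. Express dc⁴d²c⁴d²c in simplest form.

Multiply left to right, reducing at each step:
  d · c⁴ = c⁴d
  (c⁴d) · d² = c⁴d³
  (c⁴d³) · c⁴ = c³d³
  (c³d³) · d² = c³
  (c³) · c = c⁴

Answer: c⁴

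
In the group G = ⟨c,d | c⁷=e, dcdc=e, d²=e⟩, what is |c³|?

Compute successive powers until reaching e:
  (c³)¹ = c³, (c³)² = c⁶, (c³)³ = c², (c³)⁴ = c⁵, (c³)⁵ = c, (c³)⁶ = c⁴, (c³)⁷ = e.
The smallest positive k with (c³)ᵏ = e is 7.

Answer: 7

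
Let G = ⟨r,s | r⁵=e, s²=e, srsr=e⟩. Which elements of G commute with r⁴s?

⟨r⁴s⟩ ⊆ C_G(r⁴s) since powers of r⁴s commute with r⁴s; so |C_G(r⁴s)| ≥ |⟨r⁴s⟩| = 2.
By orbit–stabilizer, |C_G(r⁴s)| = |G| / |conj. class of r⁴s| = 10 / 5 = 2.
The 2 elements commuting with r⁴s are {e, r⁴s}.

Answer: {e, r⁴s}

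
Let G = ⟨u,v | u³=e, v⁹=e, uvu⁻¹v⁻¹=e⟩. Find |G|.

Enumerate words in the generators, reducing via the relations: the distinct elements are
  {e, u, v, uv, u², v², v³, v⁴, v⁵, v⁶, v⁷, v⁸, uv², uv³, uv⁴, uv⁵, uv⁶, uv⁷, uv⁸, u²v, u²v², u²v³, u²v⁴, u²v⁵, u²v⁶, u²v⁷, u²v⁸}.
No further products give new elements, so |G| = 27.

Answer: 27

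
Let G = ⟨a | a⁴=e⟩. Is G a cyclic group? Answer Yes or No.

|G| = 4. The element a has order 4 (its powers give 4 distinct elements), so ⟨a⟩ = G and G is cyclic.

Answer: Yes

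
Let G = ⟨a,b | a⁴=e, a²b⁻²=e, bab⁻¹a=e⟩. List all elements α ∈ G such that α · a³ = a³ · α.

⟨a³⟩ ⊆ C_G(a³) since powers of a³ commute with a³; so |C_G(a³)| ≥ |⟨a³⟩| = 4.
By orbit–stabilizer, |C_G(a³)| = |G| / |conj. class of a³| = 8 / 2 = 4.
The 4 elements commuting with a³ are {e, a, a², a³}.

Answer: {e, a, a², a³}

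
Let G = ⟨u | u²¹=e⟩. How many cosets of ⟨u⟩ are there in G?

First find ord(u) by computing successive powers:
  u¹ = u, u² = u², u³ = u³, u⁴ = u⁴, u⁵ = u⁵, u⁶ = u⁶, u⁷ = u⁷, u⁸ = u⁸, u⁹ = u⁹, u¹⁰ = u¹⁰, u¹¹ = u¹¹, u¹² = u¹², u¹³ = u¹³, u¹⁴ = u¹⁴, u¹⁵ = u¹⁵, u¹⁶ = u¹⁶, u¹⁷ = u¹⁷, u¹⁸ = u¹⁸, u¹⁹ = u¹⁹, u²⁰ = u²⁰, u²¹ = e.
So |⟨u⟩| = ord(u) = 21. With |G| = 21, by Lagrange [G : ⟨u⟩] = 21/21 = 1.

Answer: 1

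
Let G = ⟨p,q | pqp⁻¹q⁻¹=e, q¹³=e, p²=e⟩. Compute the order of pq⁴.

Compute successive powers until reaching e:
  (pq⁴)¹ = pq⁴, (pq⁴)² = q⁸, (pq⁴)³ = pq¹², (pq⁴)⁴ = q³, (pq⁴)⁵ = pq⁷, (pq⁴)⁶ = q¹¹, (pq⁴)⁷ = pq², (pq⁴)⁸ = q⁶, (pq⁴)⁹ = pq¹⁰, (pq⁴)¹⁰ = q, (pq⁴)¹¹ = pq⁵, (pq⁴)¹² = q⁹, (pq⁴)¹³ = p, (pq⁴)¹⁴ = q⁴, (pq⁴)¹⁵ = pq⁸, (pq⁴)¹⁶ = q¹², (pq⁴)¹⁷ = pq³, (pq⁴)¹⁸ = q⁷, (pq⁴)¹⁹ = pq¹¹, (pq⁴)²⁰ = q², (pq⁴)²¹ = pq⁶, (pq⁴)²² = q¹⁰, (pq⁴)²³ = pq, (pq⁴)²⁴ = q⁵, (pq⁴)²⁵ = pq⁹, (pq⁴)²⁶ = e.
The smallest positive k with (pq⁴)ᵏ = e is 26.

Answer: 26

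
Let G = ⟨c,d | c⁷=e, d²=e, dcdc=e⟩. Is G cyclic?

Every cyclic group is abelian. But c·d = cd while d·c = c⁶d, so c·d ≠ d·c and G is not abelian. Hence G is not cyclic.

Answer: No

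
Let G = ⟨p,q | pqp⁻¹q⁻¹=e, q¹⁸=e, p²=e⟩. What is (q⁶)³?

Compute successive powers of (q⁶), reducing at each step:
  (q⁶)²: (q⁶) · q⁶ = q¹²
  (q⁶)³: (q¹²) · q⁶ = e

Answer: e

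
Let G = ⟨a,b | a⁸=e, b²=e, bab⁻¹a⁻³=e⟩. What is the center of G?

An element z ∈ Z(G) iff z commutes with every generator.
For example a⁴ is central: (a⁴)·a = a⁵ = a·(a⁴); (a⁴)·b = a⁴b = b·(a⁴).
Whereas a ∉ Z(G) since a·b = ab ≠ a³b = b·a.
Checking each of the 16 elements this way gives Z(G) = {e, a⁴}, of order 2.

Answer: {e, a⁴}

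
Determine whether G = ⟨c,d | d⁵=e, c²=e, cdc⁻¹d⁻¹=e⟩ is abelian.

Each pair of generators commutes: c·d = cd = d·c. Since the generators pairwise commute, every element of G commutes with every other, so G is abelian.

Answer: Yes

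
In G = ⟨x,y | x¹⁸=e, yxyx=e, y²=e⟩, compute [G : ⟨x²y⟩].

First find ord(x²y) by computing successive powers:
  (x²y)¹ = x²y, (x²y)² = e.
So |⟨x²y⟩| = ord(x²y) = 2. With |G| = 36, by Lagrange [G : ⟨x²y⟩] = 36/2 = 18.

Answer: 18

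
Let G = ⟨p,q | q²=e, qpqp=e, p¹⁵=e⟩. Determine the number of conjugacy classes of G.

The conjugacy classes (representative and size) are:
  [e] (size 1), [p¹⁴] (size 2), [p²] (size 2), [p³] (size 2), [p⁴] (size 2), [p¹⁰] (size 2), [p⁹] (size 2), [p⁷] (size 2), [p¹³q] (size 15).
Class equation: 1 + 2 + 2 + 2 + 2 + 2 + 2 + 2 + 15 = 30 = |G|. So G has 9 conjugacy classes.

Answer: 9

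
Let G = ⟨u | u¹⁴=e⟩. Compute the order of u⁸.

Compute successive powers until reaching e:
  (u⁸)¹ = u⁸, (u⁸)² = u², (u⁸)³ = u¹⁰, (u⁸)⁴ = u⁴, (u⁸)⁵ = u¹², (u⁸)⁶ = u⁶, (u⁸)⁷ = e.
The smallest positive k with (u⁸)ᵏ = e is 7.

Answer: 7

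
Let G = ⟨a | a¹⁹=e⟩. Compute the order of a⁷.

Compute successive powers until reaching e:
  (a⁷)¹ = a⁷, (a⁷)² = a¹⁴, (a⁷)³ = a², (a⁷)⁴ = a⁹, (a⁷)⁵ = a¹⁶, (a⁷)⁶ = a⁴, (a⁷)⁷ = a¹¹, (a⁷)⁸ = a¹⁸, (a⁷)⁹ = a⁶, (a⁷)¹⁰ = a¹³, (a⁷)¹¹ = a, (a⁷)¹² = a⁸, (a⁷)¹³ = a¹⁵, (a⁷)¹⁴ = a³, (a⁷)¹⁵ = a¹⁰, (a⁷)¹⁶ = a¹⁷, (a⁷)¹⁷ = a⁵, (a⁷)¹⁸ = a¹², (a⁷)¹⁹ = e.
The smallest positive k with (a⁷)ᵏ = e is 19.

Answer: 19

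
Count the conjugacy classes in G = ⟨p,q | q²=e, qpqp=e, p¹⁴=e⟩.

The conjugacy classes (representative and size) are:
  [e] (size 1), [p¹³] (size 2), [p²] (size 2), [p³] (size 2), [p¹⁰] (size 2), [p⁵] (size 2), [p⁸] (size 2), [p⁷] (size 1), [p⁶q] (size 7), [p⁹q] (size 7).
Class equation: 1 + 2 + 2 + 2 + 2 + 2 + 2 + 1 + 7 + 7 = 28 = |G|. So G has 10 conjugacy classes.

Answer: 10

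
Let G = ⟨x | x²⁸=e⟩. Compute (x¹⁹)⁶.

Compute successive powers of (x¹⁹), reducing at each step:
  (x¹⁹)²: (x¹⁹) · x¹⁹ = x¹⁰
  (x¹⁹)³: (x¹⁰) · x¹⁹ = x
  (x¹⁹)⁴: x · x¹⁹ = x²⁰
  (x¹⁹)⁵: (x²⁰) · x¹⁹ = x¹¹
  (x¹⁹)⁶: (x¹¹) · x¹⁹ = x²

Answer: x²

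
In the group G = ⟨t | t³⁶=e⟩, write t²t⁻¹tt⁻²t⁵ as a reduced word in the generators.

Multiply left to right, reducing at each step:
  (t²) · t⁻¹ = t
  t · t = t²
  (t²) · t⁻² = e
  e · t⁵ = t⁵

Answer: t⁵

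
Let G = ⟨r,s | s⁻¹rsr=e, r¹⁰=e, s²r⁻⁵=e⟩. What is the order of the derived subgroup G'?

G' = [G, G] is generated by all commutators. The generator-pair commutators are: [r, s] = r².
The subgroup they normally generate is {e, r², r⁴, r⁶, r⁸}, of order 5.
Check: |G/G'| = 20/5 = 4 is the order of the abelianisation.

Answer: 5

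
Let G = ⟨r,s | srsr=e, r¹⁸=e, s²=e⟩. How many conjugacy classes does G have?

The conjugacy classes (representative and size) are:
  [e] (size 1), [r] (size 2), [r²] (size 2), [r³] (size 2), [r¹⁴] (size 2), [r⁵] (size 2), [r¹²] (size 2), [r⁷] (size 2), [r¹⁰] (size 2), [r⁹] (size 1), [r¹⁰s] (size 9), [rs] (size 9).
Class equation: 1 + 2 + 2 + 2 + 2 + 2 + 2 + 2 + 2 + 1 + 9 + 9 = 36 = |G|. So G has 12 conjugacy classes.

Answer: 12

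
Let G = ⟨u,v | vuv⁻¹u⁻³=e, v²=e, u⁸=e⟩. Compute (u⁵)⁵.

Compute successive powers of (u⁵), reducing at each step:
  (u⁵)²: (u⁵) · u⁵ = u²
  (u⁵)³: (u²) · u⁵ = u⁷
  (u⁵)⁴: (u⁷) · u⁵ = u⁴
  (u⁵)⁵: (u⁴) · u⁵ = u

Answer: u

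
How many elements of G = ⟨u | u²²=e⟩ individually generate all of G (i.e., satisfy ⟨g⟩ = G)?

G is cyclic of order 22. An element generates G iff its order is 22, and a cyclic group of order 22 has exactly φ(22) = 10 such elements.

Answer: 10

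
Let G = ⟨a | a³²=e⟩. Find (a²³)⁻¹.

The order of (a²³) is 32 (smallest k with (a²³)ᵏ = e), so (a²³)⁻¹ = (a²³)³¹ = a⁹.
Check: (a²³) · (a⁹) → (a²³) · a⁹ = e, giving e as required.

Answer: a⁹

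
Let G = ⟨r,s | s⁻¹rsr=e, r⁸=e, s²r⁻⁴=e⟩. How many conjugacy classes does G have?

The conjugacy classes (representative and size) are:
  [e] (size 1), [r⁷] (size 2), [r⁶] (size 2), [r³] (size 2), [r⁴] (size 1), [r²s⁻¹] (size 4), [r³s⁻¹] (size 4).
Class equation: 1 + 2 + 2 + 2 + 1 + 4 + 4 = 16 = |G|. So G has 7 conjugacy classes.

Answer: 7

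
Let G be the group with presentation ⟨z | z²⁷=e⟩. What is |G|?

G is generated by a single element, so G is cyclic. The relator gives z²⁷ = e and no smaller power is forced to be e, so the 27 powers {e, z, z², z³, z⁴, z⁵, z⁶, z⁷, z⁸, z⁹, z²², z²³, z²¹, z²⁰, z²⁴, z²⁵, z²⁶, z¹², z¹³, z¹¹, z¹⁰, z¹⁴, z¹⁵, z¹⁶, z¹⁷, z¹⁸, z¹⁹} are distinct. Hence |G| = 27.

Answer: 27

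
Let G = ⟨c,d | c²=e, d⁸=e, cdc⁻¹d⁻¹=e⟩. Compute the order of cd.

Compute successive powers until reaching e:
  (cd)¹ = cd, (cd)² = d², (cd)³ = cd³, (cd)⁴ = d⁴, (cd)⁵ = cd⁵, (cd)⁶ = d⁶, (cd)⁷ = cd⁷, (cd)⁸ = e.
The smallest positive k with (cd)ᵏ = e is 8.

Answer: 8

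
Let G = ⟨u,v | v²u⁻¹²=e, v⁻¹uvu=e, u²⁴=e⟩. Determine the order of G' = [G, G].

G' = [G, G] is generated by all commutators. The generator-pair commutators are: [u, v] = u².
The subgroup they normally generate is {e, u², u⁴, u⁶, u⁸, u¹⁰, u¹², u¹⁴, u¹⁶, u¹⁸, u²⁰, u²²}, of order 12.
Check: |G/G'| = 48/12 = 4 is the order of the abelianisation.

Answer: 12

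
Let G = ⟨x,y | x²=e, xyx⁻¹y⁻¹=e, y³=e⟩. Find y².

Compute successive powers of y, reducing at each step:
  y²: y · y = y²

Answer: y²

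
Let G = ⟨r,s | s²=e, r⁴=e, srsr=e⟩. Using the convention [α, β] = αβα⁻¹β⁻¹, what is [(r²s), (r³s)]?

[(r²s), (r³s)] = (r²s)·(r³s)·(r²s)⁻¹·(r³s)⁻¹.
  (r²s) · (r³s) = r³
  (r³) · (r²s) = rs
  (rs) · (r³s) = r²

Answer: r²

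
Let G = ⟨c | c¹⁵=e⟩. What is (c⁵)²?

Compute successive powers of (c⁵), reducing at each step:
  (c⁵)²: (c⁵) · c⁵ = c¹⁰

Answer: c¹⁰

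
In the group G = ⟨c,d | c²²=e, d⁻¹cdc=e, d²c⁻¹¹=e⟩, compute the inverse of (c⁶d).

The order of (c⁶d) is 4 (smallest k with (c⁶d)ᵏ = e), so (c⁶d)⁻¹ = (c⁶d)³ = c⁶d⁻¹.
Check: (c⁶d) · (c⁶d⁻¹) → (c⁶d) · c⁶ = d;   d · d⁻¹ = e, giving e as required.

Answer: c⁶d⁻¹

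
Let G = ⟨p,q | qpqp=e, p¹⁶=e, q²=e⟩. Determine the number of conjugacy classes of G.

The conjugacy classes (representative and size) are:
  [e] (size 1), [p¹⁵] (size 2), [p²] (size 2), [p³] (size 2), [p¹²] (size 2), [p⁵] (size 2), [p⁶] (size 2), [p⁷] (size 2), [p⁸] (size 1), [p²q] (size 8), [p¹⁵q] (size 8).
Class equation: 1 + 2 + 2 + 2 + 2 + 2 + 2 + 2 + 1 + 8 + 8 = 32 = |G|. So G has 11 conjugacy classes.

Answer: 11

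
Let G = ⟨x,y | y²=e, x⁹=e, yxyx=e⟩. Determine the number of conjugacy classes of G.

The conjugacy classes (representative and size) are:
  [e] (size 1), [x⁸] (size 2), [x⁷] (size 2), [x⁶] (size 2), [x⁵] (size 2), [x⁴y] (size 9).
Class equation: 1 + 2 + 2 + 2 + 2 + 9 = 18 = |G|. So G has 6 conjugacy classes.

Answer: 6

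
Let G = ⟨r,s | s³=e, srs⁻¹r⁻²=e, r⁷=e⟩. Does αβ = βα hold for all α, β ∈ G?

r·s = rs but s·r = r²s, so r·s ≠ s·r and G is not abelian.

Answer: No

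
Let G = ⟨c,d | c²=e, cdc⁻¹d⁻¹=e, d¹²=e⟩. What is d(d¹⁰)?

Compute d · (d¹⁰) by multiplying left to right and reducing via the relations at each step:
  d · d¹⁰ = d¹¹

Answer: d¹¹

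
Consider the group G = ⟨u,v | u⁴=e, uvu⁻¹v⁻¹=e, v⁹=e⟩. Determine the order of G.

Enumerate words in the generators, reducing via the relations: the distinct elements are
  {e, u, v, uv, u², u³, v², v³, v⁴, v⁵, v⁶, v⁷, v⁸, uv², uv³, uv⁴, uv⁵, uv⁶, uv⁷, uv⁸, u²v, u³v, u²v², u²v³, u²v⁴, u²v⁵, u²v⁶, u²v⁷, u²v⁸, u³v², u³v³, u³v⁴, u³v⁵, u³v⁶, u³v⁷, u³v⁸}.
No further products give new elements, so |G| = 36.

Answer: 36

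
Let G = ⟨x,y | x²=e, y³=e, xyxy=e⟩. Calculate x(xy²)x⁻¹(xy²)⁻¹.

[x, (xy²)] = x·(xy²)·x⁻¹·(xy²)⁻¹.
  x · (xy²) = y²
  (y²) · x = xy
  (xy) · (xy²) = y

Answer: y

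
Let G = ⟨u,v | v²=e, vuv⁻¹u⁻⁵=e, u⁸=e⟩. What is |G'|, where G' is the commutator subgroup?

G' = [G, G] is generated by all commutators. The generator-pair commutators are: [u, v] = u⁴.
The subgroup they normally generate is {e, u⁴}, of order 2.
Check: |G/G'| = 16/2 = 8 is the order of the abelianisation.

Answer: 2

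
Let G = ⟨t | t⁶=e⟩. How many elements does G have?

G is generated by a single element, so G is cyclic. The relator gives t⁶ = e and no smaller power is forced to be e, so the 6 powers {e, t, t², t³, t⁴, t⁵} are distinct. Hence |G| = 6.

Answer: 6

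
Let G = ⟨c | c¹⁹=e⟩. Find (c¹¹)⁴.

Compute successive powers of (c¹¹), reducing at each step:
  (c¹¹)²: (c¹¹) · c¹¹ = c³
  (c¹¹)³: (c³) · c¹¹ = c¹⁴
  (c¹¹)⁴: (c¹⁴) · c¹¹ = c⁶

Answer: c⁶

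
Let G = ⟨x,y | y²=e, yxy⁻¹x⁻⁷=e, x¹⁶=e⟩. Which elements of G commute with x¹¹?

⟨x¹¹⟩ ⊆ C_G(x¹¹) since powers of x¹¹ commute with x¹¹; so |C_G(x¹¹)| ≥ |⟨x¹¹⟩| = 16.
By orbit–stabilizer, |C_G(x¹¹)| = |G| / |conj. class of x¹¹| = 32 / 2 = 16.
The 16 elements commuting with x¹¹ are {e, x, x², x³, x⁴, x⁵, x⁶, x⁷, x⁸, x⁹, x¹⁰, x¹¹, x¹², x¹³, x¹⁴, x¹⁵}.

Answer: {e, x, x², x³, x⁴, x⁵, x⁶, x⁷, x⁸, x⁹, x¹⁰, x¹¹, x¹², x¹³, x¹⁴, x¹⁵}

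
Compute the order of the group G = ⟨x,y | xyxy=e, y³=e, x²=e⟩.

Enumerate words in the generators, reducing via the relations: the distinct elements are
  {e, x, y, xy, y², xy²}.
No further products give new elements, so |G| = 6.

Answer: 6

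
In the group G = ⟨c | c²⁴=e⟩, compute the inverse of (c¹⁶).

The order of (c¹⁶) is 3 (smallest k with (c¹⁶)ᵏ = e), so (c¹⁶)⁻¹ = (c¹⁶)² = c⁸.
Check: (c¹⁶) · (c⁸) → (c¹⁶) · c⁸ = e, giving e as required.

Answer: c⁸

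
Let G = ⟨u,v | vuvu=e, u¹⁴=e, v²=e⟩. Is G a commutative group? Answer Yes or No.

u·v = uv but v·u = u¹³v, so u·v ≠ v·u and G is not abelian.

Answer: No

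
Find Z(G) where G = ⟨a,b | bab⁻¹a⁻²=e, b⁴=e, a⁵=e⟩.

An element z ∈ Z(G) iff z commutes with every generator.
For example e is central: e·a = a = a·e; e·b = b = b·e.
Whereas a ∉ Z(G) since a·b = ab ≠ a²b = b·a.
Checking each of the 20 elements this way gives Z(G) = {e}, of order 1.

Answer: {e}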